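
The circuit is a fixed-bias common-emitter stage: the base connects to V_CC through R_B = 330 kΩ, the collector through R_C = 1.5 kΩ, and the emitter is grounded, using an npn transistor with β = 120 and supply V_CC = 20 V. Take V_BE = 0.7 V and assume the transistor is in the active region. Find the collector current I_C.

Base loop: V_CC = I_B·R_B + V_BE, so I_B = (20 − 0.7)/330 kΩ = 0.0585 mA.
In the active region I_C = β·I_B = 120 × 0.0585 = 7.02 mA.
Collector loop: V_CE = V_CC − I_C·R_C = 20 − 7.02×1.5 = 9.47 V.
Since V_CE = 9.47 V > V_CE(sat) ≈ 0.2 V, the transistor is in the active region as assumed.

I_C ≈ 7 mA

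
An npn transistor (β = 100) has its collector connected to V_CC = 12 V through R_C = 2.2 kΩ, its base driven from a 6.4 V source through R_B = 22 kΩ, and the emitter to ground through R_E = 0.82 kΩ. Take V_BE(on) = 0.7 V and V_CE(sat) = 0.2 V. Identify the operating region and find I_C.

Assume active: I_B = (6.4 − 0.7)/(22 + 101×0.82) = 0.0544 mA, I_C = β·I_B = 5.44 mA.
Then V_CE = 12 − 5.44×2.2 − 5.49×0.82 = -4.47 V < 0.2 V — the active assumption fails.
Re-solve with V_CE = 0.2 V. KCL at the emitter: V_E/R_E = (V_BB−0.7−V_E)/R_B + (V_CC−0.2−V_E)/R_C, giving V_E = 3.27 V.
I_C = (V_CC − 0.2 − V_E)/R_C = (11.8 − 3.27)/2.2 = 3.88 mA.
Check: I_B = (5.7 − 3.27)/22 = 0.11 mA, and β·I_B = 11 mA > I_C, confirming saturation.

saturation; I_C ≈ 3.9 mA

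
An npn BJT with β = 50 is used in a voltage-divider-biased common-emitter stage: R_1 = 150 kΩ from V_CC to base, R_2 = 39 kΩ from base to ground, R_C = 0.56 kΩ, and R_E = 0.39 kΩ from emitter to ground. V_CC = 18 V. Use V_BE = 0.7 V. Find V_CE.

Thevenize the base divider: V_Th = V_CC·R_2/(R_1+R_2) = 18×39/189 = 3.71 V, R_Th = R_1‖R_2 = 31 kΩ.
Base-emitter loop: V_Th = I_B·R_Th + V_BE + (β+1)I_B·R_E, so I_B = (3.71 − 0.7) / (31 + 51×0.39) = 0.0593 mA.
I_C = β·I_B = 50×0.0593 = 2.96 mA, and I_E = (β+1)I_B = 3.02 mA.
V_CE = V_CC − I_C·R_C − I_E·R_E = 18 − 2.96×0.56 − 3.02×0.39 = 15.2 V.
V_CE = 15.2 V > 0.2 V confirms active-region operation.

V_CE ≈ 15 V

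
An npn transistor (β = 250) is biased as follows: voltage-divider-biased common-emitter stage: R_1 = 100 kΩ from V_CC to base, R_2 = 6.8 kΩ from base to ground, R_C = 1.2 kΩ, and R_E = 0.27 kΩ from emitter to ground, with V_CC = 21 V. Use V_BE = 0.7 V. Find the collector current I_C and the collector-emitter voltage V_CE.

Thevenize the base divider: V_Th = V_CC·R_2/(R_1+R_2) = 21×6.8/107 = 1.34 V, R_Th = R_1‖R_2 = 6.37 kΩ.
Base-emitter loop: V_Th = I_B·R_Th + V_BE + (β+1)I_B·R_E, so I_B = (1.34 − 0.7) / (6.37 + 251×0.27) = 0.00859 mA.
I_C = β·I_B = 250×0.00859 = 2.15 mA, and I_E = (β+1)I_B = 2.16 mA.
V_CE = V_CC − I_C·R_C − I_E·R_E = 21 − 2.15×1.2 − 2.16×0.27 = 17.8 V.
V_CE = 17.8 V > 0.2 V confirms active-region operation.

I_C ≈ 2.1 mA, V_CE ≈ 18 V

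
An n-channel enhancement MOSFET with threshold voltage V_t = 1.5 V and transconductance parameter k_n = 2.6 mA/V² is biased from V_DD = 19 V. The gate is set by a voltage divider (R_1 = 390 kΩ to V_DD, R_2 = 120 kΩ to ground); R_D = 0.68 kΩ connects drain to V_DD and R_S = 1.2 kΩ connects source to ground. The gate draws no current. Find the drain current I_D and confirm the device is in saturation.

I_D ≈ 1.6 mA

V_G = V_DD·R_2/(R_1+R_2) = 19×120/510 = 4.47 V.
Assume saturation: I_D = (k_n/2)(V_GS − V_t)² with V_GS = V_G − I_D·R_S = 4.47 − 1.2·I_D.
Substituting gives 1.87·I_D² − 10.3·I_D + 11.5 = 0, with roots I_D = 1.56 or 3.92 mA.
The root I_D = 3.92 mA gives V_GS = -0.237 V ≤ V_t, so take I_D = 1.56 mA.
Then V_GS = 2.6 V and V_DS = V_DD − I_D(R_D+R_S) = 19 − 1.56×1.88 = 16.1 V.
Saturation requires V_DS ≥ V_GS − V_t = 1.1 V; 16.1 ≥ 1.1 ✓.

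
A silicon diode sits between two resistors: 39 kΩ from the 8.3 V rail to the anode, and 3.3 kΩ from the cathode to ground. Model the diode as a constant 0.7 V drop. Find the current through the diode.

The two resistors are in series with the diode, so KVL gives 8.3 = I·39 + 0.7 + I·3.3.
I = (8.3 − 0.7) / (39 + 3.3) kΩ = 7.6 / 42.3 = 0.18 mA.

I ≈ 0.18 mA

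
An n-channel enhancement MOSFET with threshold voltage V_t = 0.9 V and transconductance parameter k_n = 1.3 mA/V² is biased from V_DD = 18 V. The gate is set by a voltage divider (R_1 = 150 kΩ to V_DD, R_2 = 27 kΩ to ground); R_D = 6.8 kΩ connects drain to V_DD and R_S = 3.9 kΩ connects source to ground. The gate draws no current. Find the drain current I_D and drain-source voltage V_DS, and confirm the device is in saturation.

V_G = V_DD·R_2/(R_1+R_2) = 18×27/177 = 2.75 V.
Assume saturation: I_D = (k_n/2)(V_GS − V_t)² with V_GS = V_G − I_D·R_S = 2.75 − 3.9·I_D.
Substituting gives 9.89·I_D² − 10.4·I_D + 2.21 = 0, with roots I_D = 0.299 or 0.748 mA.
The root I_D = 0.748 mA gives V_GS = -0.173 V ≤ V_t, so take I_D = 0.299 mA.
Then V_GS = 1.58 V and V_DS = V_DD − I_D(R_D+R_S) = 18 − 0.299×10.7 = 14.8 V.
Saturation requires V_DS ≥ V_GS − V_t = 0.679 V; 14.8 ≥ 0.679 ✓.

I_D ≈ 0.3 mA, V_DS ≈ 15 V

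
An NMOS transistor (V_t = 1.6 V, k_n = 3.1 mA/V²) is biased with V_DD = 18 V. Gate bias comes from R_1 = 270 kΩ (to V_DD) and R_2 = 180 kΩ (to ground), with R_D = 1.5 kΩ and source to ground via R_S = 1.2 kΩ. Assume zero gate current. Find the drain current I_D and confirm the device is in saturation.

V_G = V_DD·R_2/(R_1+R_2) = 18×180/450 = 7.2 V.
Assume saturation: I_D = (k_n/2)(V_GS − V_t)² with V_GS = V_G − I_D·R_S = 7.2 − 1.2·I_D.
Substituting gives 2.23·I_D² − 21.8·I_D + 48.6 = 0, with roots I_D = 3.43 or 6.35 mA.
The root I_D = 6.35 mA gives V_GS = -0.425 V ≤ V_t, so take I_D = 3.43 mA.
Then V_GS = 3.09 V and V_DS = V_DD − I_D(R_D+R_S) = 18 − 3.43×2.7 = 8.75 V.
Saturation requires V_DS ≥ V_GS − V_t = 1.49 V; 8.75 ≥ 1.49 ✓.

I_D ≈ 3.4 mA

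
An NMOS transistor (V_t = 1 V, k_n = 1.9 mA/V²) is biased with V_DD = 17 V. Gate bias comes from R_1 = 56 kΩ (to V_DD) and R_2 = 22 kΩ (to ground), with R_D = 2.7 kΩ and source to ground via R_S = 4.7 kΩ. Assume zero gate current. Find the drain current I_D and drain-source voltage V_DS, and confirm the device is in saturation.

V_G = V_DD·R_2/(R_1+R_2) = 17×22/78 = 4.79 V.
Assume saturation: I_D = (k_n/2)(V_GS − V_t)² with V_GS = V_G − I_D·R_S = 4.79 − 4.7·I_D.
Substituting gives 21·I_D² − 34.9·I_D + 13.7 = 0, with roots I_D = 0.634 or 1.03 mA.
The root I_D = 1.03 mA gives V_GS = -0.0407 V ≤ V_t, so take I_D = 0.634 mA.
Then V_GS = 1.82 V and V_DS = V_DD − I_D(R_D+R_S) = 17 − 0.634×7.4 = 12.3 V.
Saturation requires V_DS ≥ V_GS − V_t = 0.817 V; 12.3 ≥ 0.817 ✓.

I_D ≈ 0.63 mA, V_DS ≈ 12 V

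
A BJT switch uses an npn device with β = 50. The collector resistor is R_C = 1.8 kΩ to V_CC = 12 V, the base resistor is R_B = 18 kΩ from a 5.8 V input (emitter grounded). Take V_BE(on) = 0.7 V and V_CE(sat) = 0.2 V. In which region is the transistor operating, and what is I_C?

Assume active: I_B = (5.8 − 0.7)/18 = 0.283 mA, giving I_C = β·I_B = 14.2 mA.
But then V_CE = 12 − 14.2×1.8 = -13.5 V < V_CE(sat) = 0.2 V — impossible in the active region.
So the transistor is saturated. With V_CE = 0.2 V, I_C = (V_CC − 0.2)/R_C = 11.8/1.8 = 6.56 mA.
Check: β·I_B = 14.2 mA > I_C = 6.56 mA, confirming saturation.

saturation; I_C ≈ 6.6 mA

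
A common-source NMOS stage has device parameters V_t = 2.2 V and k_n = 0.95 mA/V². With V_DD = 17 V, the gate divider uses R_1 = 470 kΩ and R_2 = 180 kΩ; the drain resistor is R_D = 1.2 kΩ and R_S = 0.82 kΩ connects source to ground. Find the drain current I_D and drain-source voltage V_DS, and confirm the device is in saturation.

I_D ≈ 1.2 mA, V_DS ≈ 15 V

V_G = V_DD·R_2/(R_1+R_2) = 17×180/650 = 4.71 V.
Assume saturation: I_D = (k_n/2)(V_GS − V_t)² with V_GS = V_G − I_D·R_S = 4.71 − 0.82·I_D.
Substituting gives 0.319·I_D² − 2.95·I_D + 2.99 = 0, with roots I_D = 1.16 or 8.09 mA.
The root I_D = 8.09 mA gives V_GS = -1.93 V ≤ V_t, so take I_D = 1.16 mA.
Then V_GS = 3.76 V and V_DS = V_DD − I_D(R_D+R_S) = 17 − 1.16×2.02 = 14.7 V.
Saturation requires V_DS ≥ V_GS − V_t = 1.56 V; 14.7 ≥ 1.56 ✓.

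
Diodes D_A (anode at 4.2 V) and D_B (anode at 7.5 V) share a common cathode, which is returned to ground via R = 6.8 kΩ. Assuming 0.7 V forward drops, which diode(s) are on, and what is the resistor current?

Assume both conduct. Then node N would need to be at both 4.2−0.7 = 3.5 V and 7.5−0.7 = 6.8 V, which is impossible.
Assume only D_B conducts: V_N = 7.5 − 0.7 = 6.8 V, so I_R = 6.8/6.8 = 1 mA.
Check D_A: its anode-to-cathode voltage is 4.2 − 6.8 = -2.6 V < 0.7 V, so it is off. The assumption is consistent.

Only D_B conducts; I_R ≈ 1 mA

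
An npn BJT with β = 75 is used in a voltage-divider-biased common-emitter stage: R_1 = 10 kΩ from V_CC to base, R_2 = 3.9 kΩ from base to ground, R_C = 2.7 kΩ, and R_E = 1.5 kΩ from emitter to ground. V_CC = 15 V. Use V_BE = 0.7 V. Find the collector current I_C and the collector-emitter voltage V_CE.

I_C ≈ 2.3 mA, V_CE ≈ 5.5 V

Thevenize the base divider: V_Th = V_CC·R_2/(R_1+R_2) = 15×3.9/13.9 = 4.21 V, R_Th = R_1‖R_2 = 2.81 kΩ.
Base-emitter loop: V_Th = I_B·R_Th + V_BE + (β+1)I_B·R_E, so I_B = (4.21 − 0.7) / (2.81 + 76×1.5) = 0.03 mA.
I_C = β·I_B = 75×0.03 = 2.25 mA, and I_E = (β+1)I_B = 2.28 mA.
V_CE = V_CC − I_C·R_C − I_E·R_E = 15 − 2.25×2.7 − 2.28×1.5 = 5.49 V.
V_CE = 5.49 V > 0.2 V confirms active-region operation.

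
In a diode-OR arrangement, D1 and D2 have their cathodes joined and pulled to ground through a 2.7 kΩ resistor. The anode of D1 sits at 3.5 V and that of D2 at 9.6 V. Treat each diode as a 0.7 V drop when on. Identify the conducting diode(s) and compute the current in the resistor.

Assume both conduct. Then node N would need to be at both 3.5−0.7 = 2.8 V and 9.6−0.7 = 8.9 V, which is impossible.
Assume only D2 conducts: V_N = 9.6 − 0.7 = 8.9 V, so I_R = 8.9/2.7 = 3.3 mA.
Check D1: its anode-to-cathode voltage is 3.5 − 8.9 = -5.4 V < 0.7 V, so it is off. The assumption is consistent.

Only D2 conducts; I_R ≈ 3.3 mA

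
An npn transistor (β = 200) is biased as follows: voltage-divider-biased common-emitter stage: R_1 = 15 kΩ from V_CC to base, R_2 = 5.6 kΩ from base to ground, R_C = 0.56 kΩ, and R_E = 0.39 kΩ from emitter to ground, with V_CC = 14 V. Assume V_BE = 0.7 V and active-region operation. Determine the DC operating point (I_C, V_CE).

Thevenize the base divider: V_Th = V_CC·R_2/(R_1+R_2) = 14×5.6/20.6 = 3.81 V, R_Th = R_1‖R_2 = 4.08 kΩ.
Base-emitter loop: V_Th = I_B·R_Th + V_BE + (β+1)I_B·R_E, so I_B = (3.81 − 0.7) / (4.08 + 201×0.39) = 0.0377 mA.
I_C = β·I_B = 200×0.0377 = 7.53 mA, and I_E = (β+1)I_B = 7.57 mA.
V_CE = V_CC − I_C·R_C − I_E·R_E = 14 − 7.53×0.56 − 7.57×0.39 = 6.83 V.
V_CE = 6.83 V > 0.2 V confirms active-region operation.

I_C ≈ 7.5 mA, V_CE ≈ 6.8 V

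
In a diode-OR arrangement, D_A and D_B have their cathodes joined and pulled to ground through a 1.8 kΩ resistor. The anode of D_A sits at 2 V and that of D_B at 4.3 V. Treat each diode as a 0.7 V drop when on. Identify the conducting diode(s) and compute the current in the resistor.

Assume both conduct. Then node N would need to be at both 2−0.7 = 1.3 V and 4.3−0.7 = 3.6 V, which is impossible.
Assume only D_B conducts: V_N = 4.3 − 0.7 = 3.6 V, so I_R = 3.6/1.8 = 2 mA.
Check D_A: its anode-to-cathode voltage is 2 − 3.6 = -1.6 V < 0.7 V, so it is off. The assumption is consistent.

Only D_B conducts; I_R ≈ 2 mA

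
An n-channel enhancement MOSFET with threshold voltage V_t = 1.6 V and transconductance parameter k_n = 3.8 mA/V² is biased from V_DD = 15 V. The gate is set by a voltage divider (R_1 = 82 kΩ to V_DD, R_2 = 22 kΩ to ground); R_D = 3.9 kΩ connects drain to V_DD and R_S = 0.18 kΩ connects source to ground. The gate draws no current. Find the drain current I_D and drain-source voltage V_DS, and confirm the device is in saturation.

I_D ≈ 2.4 mA, V_DS ≈ 5 V

V_G = V_DD·R_2/(R_1+R_2) = 15×22/104 = 3.17 V.
Assume saturation: I_D = (k_n/2)(V_GS − V_t)² with V_GS = V_G − I_D·R_S = 3.17 − 0.18·I_D.
Substituting gives 0.0616·I_D² − 2.08·I_D + 4.7 = 0, with roots I_D = 2.44 or 31.3 mA.
The root I_D = 31.3 mA gives V_GS = -2.46 V ≤ V_t, so take I_D = 2.44 mA.
Then V_GS = 2.73 V and V_DS = V_DD − I_D(R_D+R_S) = 15 − 2.44×4.08 = 5.04 V.
Saturation requires V_DS ≥ V_GS − V_t = 1.13 V; 5.04 ≥ 1.13 ✓.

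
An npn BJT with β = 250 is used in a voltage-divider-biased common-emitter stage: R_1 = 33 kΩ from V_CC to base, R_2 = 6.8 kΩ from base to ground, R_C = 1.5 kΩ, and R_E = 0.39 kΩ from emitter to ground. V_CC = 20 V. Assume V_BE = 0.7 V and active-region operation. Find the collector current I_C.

Thevenize the base divider: V_Th = V_CC·R_2/(R_1+R_2) = 20×6.8/39.8 = 3.42 V, R_Th = R_1‖R_2 = 5.64 kΩ.
Base-emitter loop: V_Th = I_B·R_Th + V_BE + (β+1)I_B·R_E, so I_B = (3.42 − 0.7) / (5.64 + 251×0.39) = 0.0262 mA.
I_C = β·I_B = 250×0.0262 = 6.56 mA, and I_E = (β+1)I_B = 6.59 mA.
V_CE = V_CC − I_C·R_C − I_E·R_E = 20 − 6.56×1.5 − 6.59×0.39 = 7.59 V.
V_CE = 7.59 V > 0.2 V confirms active-region operation.

I_C ≈ 6.6 mA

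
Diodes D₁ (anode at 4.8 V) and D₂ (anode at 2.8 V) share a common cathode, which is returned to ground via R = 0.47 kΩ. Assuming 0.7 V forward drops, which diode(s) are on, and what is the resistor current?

Only D₁ conducts; I_R ≈ 8.7 mA

Assume both conduct. Then node N would need to be at both 4.8−0.7 = 4.1 V and 2.8−0.7 = 2.1 V, which is impossible.
Assume only D₁ conducts: V_N = 4.8 − 0.7 = 4.1 V, so I_R = 4.1/0.47 = 8.72 mA.
Check D₂: its anode-to-cathode voltage is 2.8 − 4.1 = -1.3 V < 0.7 V, so it is off. The assumption is consistent.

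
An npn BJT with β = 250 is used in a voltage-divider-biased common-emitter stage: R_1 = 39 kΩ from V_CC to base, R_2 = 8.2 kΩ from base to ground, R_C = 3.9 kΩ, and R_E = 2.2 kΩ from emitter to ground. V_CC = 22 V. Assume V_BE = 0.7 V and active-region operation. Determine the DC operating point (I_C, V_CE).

Thevenize the base divider: V_Th = V_CC·R_2/(R_1+R_2) = 22×8.2/47.2 = 3.82 V, R_Th = R_1‖R_2 = 6.78 kΩ.
Base-emitter loop: V_Th = I_B·R_Th + V_BE + (β+1)I_B·R_E, so I_B = (3.82 − 0.7) / (6.78 + 251×2.2) = 0.00559 mA.
I_C = β·I_B = 250×0.00559 = 1.4 mA, and I_E = (β+1)I_B = 1.4 mA.
V_CE = V_CC − I_C·R_C − I_E·R_E = 22 − 1.4×3.9 − 1.4×2.2 = 13.5 V.
V_CE = 13.5 V > 0.2 V confirms active-region operation.

I_C ≈ 1.4 mA, V_CE ≈ 13 V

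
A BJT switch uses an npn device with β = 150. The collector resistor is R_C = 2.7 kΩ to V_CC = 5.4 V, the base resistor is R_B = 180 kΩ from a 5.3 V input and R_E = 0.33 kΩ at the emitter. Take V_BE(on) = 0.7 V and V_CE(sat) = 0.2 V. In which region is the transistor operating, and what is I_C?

Assume active: I_B = (5.3 − 0.7)/(180 + 151×0.33) = 0.02 mA, I_C = β·I_B = 3 mA.
Then V_CE = 5.4 − 3×2.7 − 3.02×0.33 = -3.7 V < 0.2 V — the active assumption fails.
Re-solve with V_CE = 0.2 V. KCL at the emitter: V_E/R_E = (V_BB−0.7−V_E)/R_B + (V_CC−0.2−V_E)/R_C, giving V_E = 0.573 V.
I_C = (V_CC − 0.2 − V_E)/R_C = (5.2 − 0.573)/2.7 = 1.71 mA.
Check: I_B = (4.6 − 0.573)/180 = 0.0224 mA, and β·I_B = 3.36 mA > I_C, confirming saturation.

saturation; I_C ≈ 1.7 mA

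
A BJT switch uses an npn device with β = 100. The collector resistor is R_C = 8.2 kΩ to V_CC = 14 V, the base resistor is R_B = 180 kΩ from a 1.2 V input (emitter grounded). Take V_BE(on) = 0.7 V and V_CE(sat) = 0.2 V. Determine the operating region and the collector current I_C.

Assume active. Base-emitter loop: I_B = (V_BB − V_BE)/R_B = (1.2 − 0.7)/180 = 0.00278 mA.
I_C = β·I_B = 100×0.00278 = 0.278 mA.
V_CE = V_CC − I_C·R_C = 14 − 0.278×8.2 = 11.7 V > V_CE(sat), so the active-region assumption holds.

active; I_C ≈ 0.28 mA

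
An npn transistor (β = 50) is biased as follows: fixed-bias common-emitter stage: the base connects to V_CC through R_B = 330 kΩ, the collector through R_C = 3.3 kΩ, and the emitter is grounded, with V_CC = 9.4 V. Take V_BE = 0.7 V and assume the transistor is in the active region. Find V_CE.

Base loop: V_CC = I_B·R_B + V_BE, so I_B = (9.4 − 0.7)/330 kΩ = 0.0264 mA.
In the active region I_C = β·I_B = 50 × 0.0264 = 1.32 mA.
Collector loop: V_CE = V_CC − I_C·R_C = 9.4 − 1.32×3.3 = 5.05 V.
Since V_CE = 5.05 V > V_CE(sat) ≈ 0.2 V, the transistor is in the active region as assumed.

V_CE ≈ 5 V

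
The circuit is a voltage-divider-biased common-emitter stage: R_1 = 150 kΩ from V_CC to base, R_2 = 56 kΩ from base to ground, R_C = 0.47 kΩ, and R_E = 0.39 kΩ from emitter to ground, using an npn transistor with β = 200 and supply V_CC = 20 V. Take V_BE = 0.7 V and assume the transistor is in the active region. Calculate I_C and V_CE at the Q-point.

Thevenize the base divider: V_Th = V_CC·R_2/(R_1+R_2) = 20×56/206 = 5.44 V, R_Th = R_1‖R_2 = 40.8 kΩ.
Base-emitter loop: V_Th = I_B·R_Th + V_BE + (β+1)I_B·R_E, so I_B = (5.44 − 0.7) / (40.8 + 201×0.39) = 0.0398 mA.
I_C = β·I_B = 200×0.0398 = 7.95 mA, and I_E = (β+1)I_B = 7.99 mA.
V_CE = V_CC − I_C·R_C − I_E·R_E = 20 − 7.95×0.47 − 7.99×0.39 = 13.1 V.
V_CE = 13.1 V > 0.2 V confirms active-region operation.

I_C ≈ 8 mA, V_CE ≈ 13 V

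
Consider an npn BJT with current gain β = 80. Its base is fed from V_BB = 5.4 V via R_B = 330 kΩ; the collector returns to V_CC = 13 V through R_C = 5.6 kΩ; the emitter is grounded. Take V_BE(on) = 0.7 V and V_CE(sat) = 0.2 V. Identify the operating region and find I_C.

active; I_C ≈ 1.1 mA

Assume active. Base-emitter loop: I_B = (V_BB − V_BE)/R_B = (5.4 − 0.7)/330 = 0.0142 mA.
I_C = β·I_B = 80×0.0142 = 1.14 mA.
V_CE = V_CC − I_C·R_C = 13 − 1.14×5.6 = 6.62 V > V_CE(sat), so the active-region assumption holds.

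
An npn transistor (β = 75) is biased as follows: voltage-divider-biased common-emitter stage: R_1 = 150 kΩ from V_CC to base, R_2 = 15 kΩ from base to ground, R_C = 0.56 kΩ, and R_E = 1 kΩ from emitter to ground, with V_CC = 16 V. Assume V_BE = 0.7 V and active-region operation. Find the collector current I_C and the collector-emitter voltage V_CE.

Thevenize the base divider: V_Th = V_CC·R_2/(R_1+R_2) = 16×15/165 = 1.45 V, R_Th = R_1‖R_2 = 13.6 kΩ.
Base-emitter loop: V_Th = I_B·R_Th + V_BE + (β+1)I_B·R_E, so I_B = (1.45 − 0.7) / (13.6 + 76×1) = 0.00842 mA.
I_C = β·I_B = 75×0.00842 = 0.631 mA, and I_E = (β+1)I_B = 0.64 mA.
V_CE = V_CC − I_C·R_C − I_E·R_E = 16 − 0.631×0.56 − 0.64×1 = 15 V.
V_CE = 15 V > 0.2 V confirms active-region operation.

I_C ≈ 0.63 mA, V_CE ≈ 15 V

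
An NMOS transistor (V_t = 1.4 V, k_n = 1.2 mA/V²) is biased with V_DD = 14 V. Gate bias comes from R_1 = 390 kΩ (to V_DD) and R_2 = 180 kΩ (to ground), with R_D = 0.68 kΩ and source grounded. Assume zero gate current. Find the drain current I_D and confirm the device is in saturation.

I_D ≈ 5.5 mA

V_G = V_DD·R_2/(R_1+R_2) = 14×180/570 = 4.42 V. With the source grounded, V_GS = V_G = 4.42 V.
Assume saturation: I_D = (k_n/2)(V_GS − V_t)² = (1.2/2)×(4.42 − 1.4)² = 0.6×3.02² = 5.48 mA.
V_DS = V_DD − I_D·R_D = 14 − 5.48×0.68 = 10.3 V.
Saturation requires V_DS ≥ V_GS − V_t = 3.02 V; 10.3 ≥ 3.02 ✓.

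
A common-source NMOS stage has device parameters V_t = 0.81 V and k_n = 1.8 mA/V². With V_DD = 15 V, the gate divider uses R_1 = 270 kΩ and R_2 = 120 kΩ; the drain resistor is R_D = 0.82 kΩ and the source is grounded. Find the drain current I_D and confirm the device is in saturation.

I_D ≈ 13 mA

V_G = V_DD·R_2/(R_1+R_2) = 15×120/390 = 4.62 V. With the source grounded, V_GS = V_G = 4.62 V.
Assume saturation: I_D = (k_n/2)(V_GS − V_t)² = (1.8/2)×(4.62 − 0.81)² = 0.9×3.81² = 13 mA.
V_DS = V_DD − I_D·R_D = 15 − 13×0.82 = 4.31 V.
Saturation requires V_DS ≥ V_GS − V_t = 3.81 V; 4.31 ≥ 3.81 ✓.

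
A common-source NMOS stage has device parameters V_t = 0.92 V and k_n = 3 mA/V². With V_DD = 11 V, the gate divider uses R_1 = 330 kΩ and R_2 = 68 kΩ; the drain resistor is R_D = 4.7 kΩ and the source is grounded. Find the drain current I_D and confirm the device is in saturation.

V_G = V_DD·R_2/(R_1+R_2) = 11×68/398 = 1.88 V. With the source grounded, V_GS = V_G = 1.88 V.
Assume saturation: I_D = (k_n/2)(V_GS − V_t)² = (3/2)×(1.88 − 0.92)² = 1.5×0.959² = 1.38 mA.
V_DS = V_DD − I_D·R_D = 11 − 1.38×4.7 = 4.51 V.
Saturation requires V_DS ≥ V_GS − V_t = 0.959 V; 4.51 ≥ 0.959 ✓.

I_D ≈ 1.4 mA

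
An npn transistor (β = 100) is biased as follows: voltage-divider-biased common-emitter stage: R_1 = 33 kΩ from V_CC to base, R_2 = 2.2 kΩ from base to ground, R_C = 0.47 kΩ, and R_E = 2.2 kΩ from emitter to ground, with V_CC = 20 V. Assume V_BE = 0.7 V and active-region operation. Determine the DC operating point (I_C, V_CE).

I_C ≈ 0.25 mA, V_CE ≈ 19 V

Thevenize the base divider: V_Th = V_CC·R_2/(R_1+R_2) = 20×2.2/35.2 = 1.25 V, R_Th = R_1‖R_2 = 2.06 kΩ.
Base-emitter loop: V_Th = I_B·R_Th + V_BE + (β+1)I_B·R_E, so I_B = (1.25 − 0.7) / (2.06 + 101×2.2) = 0.00245 mA.
I_C = β·I_B = 100×0.00245 = 0.245 mA, and I_E = (β+1)I_B = 0.248 mA.
V_CE = V_CC − I_C·R_C − I_E·R_E = 20 − 0.245×0.47 − 0.248×2.2 = 19.3 V.
V_CE = 19.3 V > 0.2 V confirms active-region operation.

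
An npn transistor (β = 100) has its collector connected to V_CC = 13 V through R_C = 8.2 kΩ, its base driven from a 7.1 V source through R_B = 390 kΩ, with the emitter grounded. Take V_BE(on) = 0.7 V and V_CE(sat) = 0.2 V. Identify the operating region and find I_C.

saturation; I_C ≈ 1.6 mA

Assume active: I_B = (7.1 − 0.7)/390 = 0.0164 mA, giving I_C = β·I_B = 1.64 mA.
But then V_CE = 13 − 1.64×8.2 = -0.456 V < V_CE(sat) = 0.2 V — impossible in the active region.
So the transistor is saturated. With V_CE = 0.2 V, I_C = (V_CC − 0.2)/R_C = 12.8/8.2 = 1.56 mA.
Check: β·I_B = 1.64 mA > I_C = 1.56 mA, confirming saturation.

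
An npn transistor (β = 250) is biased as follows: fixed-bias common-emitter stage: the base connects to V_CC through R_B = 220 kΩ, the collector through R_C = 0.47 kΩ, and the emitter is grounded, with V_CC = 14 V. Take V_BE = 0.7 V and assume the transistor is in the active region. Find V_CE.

Base loop: V_CC = I_B·R_B + V_BE, so I_B = (14 − 0.7)/220 kΩ = 0.0605 mA.
In the active region I_C = β·I_B = 250 × 0.0605 = 15.1 mA.
Collector loop: V_CE = V_CC − I_C·R_C = 14 − 15.1×0.47 = 6.9 V.
Since V_CE = 6.9 V > V_CE(sat) ≈ 0.2 V, the transistor is in the active region as assumed.

V_CE ≈ 6.9 V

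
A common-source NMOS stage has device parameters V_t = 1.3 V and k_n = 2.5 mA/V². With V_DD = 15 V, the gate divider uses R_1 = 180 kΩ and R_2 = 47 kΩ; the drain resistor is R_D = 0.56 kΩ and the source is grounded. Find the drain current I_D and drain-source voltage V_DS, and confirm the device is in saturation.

V_G = V_DD·R_2/(R_1+R_2) = 15×47/227 = 3.11 V. With the source grounded, V_GS = V_G = 3.11 V.
Assume saturation: I_D = (k_n/2)(V_GS − V_t)² = (2.5/2)×(3.11 − 1.3)² = 1.25×1.81² = 4.08 mA.
V_DS = V_DD − I_D·R_D = 15 − 4.08×0.56 = 12.7 V.
Saturation requires V_DS ≥ V_GS − V_t = 1.81 V; 12.7 ≥ 1.81 ✓.

I_D ≈ 4.1 mA, V_DS ≈ 13 V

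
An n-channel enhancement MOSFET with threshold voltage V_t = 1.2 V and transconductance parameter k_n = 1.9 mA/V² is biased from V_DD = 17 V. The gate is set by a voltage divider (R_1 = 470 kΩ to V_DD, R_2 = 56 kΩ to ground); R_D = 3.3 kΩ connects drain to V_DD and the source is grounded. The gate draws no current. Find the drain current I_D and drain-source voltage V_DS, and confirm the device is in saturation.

I_D ≈ 0.35 mA, V_DS ≈ 16 V

V_G = V_DD·R_2/(R_1+R_2) = 17×56/526 = 1.81 V. With the source grounded, V_GS = V_G = 1.81 V.
Assume saturation: I_D = (k_n/2)(V_GS − V_t)² = (1.9/2)×(1.81 − 1.2)² = 0.95×0.61² = 0.353 mA.
V_DS = V_DD − I_D·R_D = 17 − 0.353×3.3 = 15.8 V.
Saturation requires V_DS ≥ V_GS − V_t = 0.61 V; 15.8 ≥ 0.61 ✓.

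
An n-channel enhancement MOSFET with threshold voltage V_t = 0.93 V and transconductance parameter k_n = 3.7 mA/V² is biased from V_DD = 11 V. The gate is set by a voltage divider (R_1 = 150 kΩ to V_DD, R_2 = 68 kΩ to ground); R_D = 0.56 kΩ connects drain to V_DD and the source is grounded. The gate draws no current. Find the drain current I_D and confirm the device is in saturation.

V_G = V_DD·R_2/(R_1+R_2) = 11×68/218 = 3.43 V. With the source grounded, V_GS = V_G = 3.43 V.
Assume saturation: I_D = (k_n/2)(V_GS − V_t)² = (3.7/2)×(3.43 − 0.93)² = 1.85×2.5² = 11.6 mA.
V_DS = V_DD − I_D·R_D = 11 − 11.6×0.56 = 4.52 V.
Saturation requires V_DS ≥ V_GS − V_t = 2.5 V; 4.52 ≥ 2.5 ✓.

I_D ≈ 12 mA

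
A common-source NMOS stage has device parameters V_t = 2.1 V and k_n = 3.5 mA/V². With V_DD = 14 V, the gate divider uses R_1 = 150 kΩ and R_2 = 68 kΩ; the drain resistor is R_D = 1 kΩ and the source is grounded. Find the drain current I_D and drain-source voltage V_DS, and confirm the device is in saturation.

V_G = V_DD·R_2/(R_1+R_2) = 14×68/218 = 4.37 V. With the source grounded, V_GS = V_G = 4.37 V.
Assume saturation: I_D = (k_n/2)(V_GS − V_t)² = (3.5/2)×(4.37 − 2.1)² = 1.75×2.27² = 8.99 mA.
V_DS = V_DD − I_D·R_D = 14 − 8.99×1 = 5.01 V.
Saturation requires V_DS ≥ V_GS − V_t = 2.27 V; 5.01 ≥ 2.27 ✓.

I_D ≈ 9 mA, V_DS ≈ 5 V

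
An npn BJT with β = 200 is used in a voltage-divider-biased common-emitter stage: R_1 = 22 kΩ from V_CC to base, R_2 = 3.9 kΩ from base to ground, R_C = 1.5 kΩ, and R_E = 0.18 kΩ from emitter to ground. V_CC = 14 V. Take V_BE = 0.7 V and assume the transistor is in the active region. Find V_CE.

V_CE ≈ 2 V

Thevenize the base divider: V_Th = V_CC·R_2/(R_1+R_2) = 14×3.9/25.9 = 2.11 V, R_Th = R_1‖R_2 = 3.31 kΩ.
Base-emitter loop: V_Th = I_B·R_Th + V_BE + (β+1)I_B·R_E, so I_B = (2.11 − 0.7) / (3.31 + 201×0.18) = 0.0357 mA.
I_C = β·I_B = 200×0.0357 = 7.13 mA, and I_E = (β+1)I_B = 7.17 mA.
V_CE = V_CC − I_C·R_C − I_E·R_E = 14 − 7.13×1.5 − 7.17×0.18 = 2.01 V.
V_CE = 2.01 V > 0.2 V confirms active-region operation.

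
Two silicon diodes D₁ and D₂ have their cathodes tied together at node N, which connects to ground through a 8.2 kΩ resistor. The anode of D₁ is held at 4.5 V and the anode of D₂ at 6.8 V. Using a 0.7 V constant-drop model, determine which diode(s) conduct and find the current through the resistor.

Assume both conduct. Then node N would need to be at both 4.5−0.7 = 3.8 V and 6.8−0.7 = 6.1 V, which is impossible.
Assume only D₂ conducts: V_N = 6.8 − 0.7 = 6.1 V, so I_R = 6.1/8.2 = 0.744 mA.
Check D₁: its anode-to-cathode voltage is 4.5 − 6.1 = -1.6 V < 0.7 V, so it is off. The assumption is consistent.

Only D₂ conducts; I_R ≈ 0.74 mA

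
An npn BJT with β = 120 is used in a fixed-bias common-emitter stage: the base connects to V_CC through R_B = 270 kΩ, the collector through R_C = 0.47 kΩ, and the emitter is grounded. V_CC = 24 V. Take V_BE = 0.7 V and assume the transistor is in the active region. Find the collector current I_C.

Base loop: V_CC = I_B·R_B + V_BE, so I_B = (24 − 0.7)/270 kΩ = 0.0863 mA.
In the active region I_C = β·I_B = 120 × 0.0863 = 10.4 mA.
Collector loop: V_CE = V_CC − I_C·R_C = 24 − 10.4×0.47 = 19.1 V.
Since V_CE = 19.1 V > V_CE(sat) ≈ 0.2 V, the transistor is in the active region as assumed.

I_C ≈ 10 mA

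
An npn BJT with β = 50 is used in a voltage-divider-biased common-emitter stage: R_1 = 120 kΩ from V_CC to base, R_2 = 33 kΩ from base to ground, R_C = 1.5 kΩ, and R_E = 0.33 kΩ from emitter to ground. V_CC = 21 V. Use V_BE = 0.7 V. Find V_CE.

Thevenize the base divider: V_Th = V_CC·R_2/(R_1+R_2) = 21×33/153 = 4.53 V, R_Th = R_1‖R_2 = 25.9 kΩ.
Base-emitter loop: V_Th = I_B·R_Th + V_BE + (β+1)I_B·R_E, so I_B = (4.53 − 0.7) / (25.9 + 51×0.33) = 0.0897 mA.
I_C = β·I_B = 50×0.0897 = 4.48 mA, and I_E = (β+1)I_B = 4.57 mA.
V_CE = V_CC − I_C·R_C − I_E·R_E = 21 − 4.48×1.5 − 4.57×0.33 = 12.8 V.
V_CE = 12.8 V > 0.2 V confirms active-region operation.

V_CE ≈ 13 V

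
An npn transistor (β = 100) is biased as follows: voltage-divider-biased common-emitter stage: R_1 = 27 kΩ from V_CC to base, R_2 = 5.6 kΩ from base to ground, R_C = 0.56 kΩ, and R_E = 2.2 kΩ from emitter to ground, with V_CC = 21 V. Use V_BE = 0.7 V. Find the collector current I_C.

I_C ≈ 1.3 mA

Thevenize the base divider: V_Th = V_CC·R_2/(R_1+R_2) = 21×5.6/32.6 = 3.61 V, R_Th = R_1‖R_2 = 4.64 kΩ.
Base-emitter loop: V_Th = I_B·R_Th + V_BE + (β+1)I_B·R_E, so I_B = (3.61 − 0.7) / (4.64 + 101×2.2) = 0.0128 mA.
I_C = β·I_B = 100×0.0128 = 1.28 mA, and I_E = (β+1)I_B = 1.29 mA.
V_CE = V_CC − I_C·R_C − I_E·R_E = 21 − 1.28×0.56 − 1.29×2.2 = 17.4 V.
V_CE = 17.4 V > 0.2 V confirms active-region operation.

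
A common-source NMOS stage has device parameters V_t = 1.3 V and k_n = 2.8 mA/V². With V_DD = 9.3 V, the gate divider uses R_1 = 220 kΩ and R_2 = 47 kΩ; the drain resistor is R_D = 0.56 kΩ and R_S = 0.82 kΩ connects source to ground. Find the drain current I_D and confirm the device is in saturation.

I_D ≈ 0.094 mA

V_G = V_DD·R_2/(R_1+R_2) = 9.3×47/267 = 1.64 V.
Assume saturation: I_D = (k_n/2)(V_GS − V_t)² with V_GS = V_G − I_D·R_S = 1.64 − 0.82·I_D.
Substituting gives 0.941·I_D² − 1.77·I_D + 0.159 = 0, with roots I_D = 0.0944 or 1.79 mA.
The root I_D = 1.79 mA gives V_GS = 0.169 V ≤ V_t, so take I_D = 0.0944 mA.
Then V_GS = 1.56 V and V_DS = V_DD − I_D(R_D+R_S) = 9.3 − 0.0944×1.38 = 9.17 V.
Saturation requires V_DS ≥ V_GS − V_t = 0.26 V; 9.17 ≥ 0.26 ✓.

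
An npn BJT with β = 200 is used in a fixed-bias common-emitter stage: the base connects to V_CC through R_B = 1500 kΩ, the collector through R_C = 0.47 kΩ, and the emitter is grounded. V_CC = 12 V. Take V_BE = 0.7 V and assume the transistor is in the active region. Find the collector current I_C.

I_C ≈ 1.5 mA

Base loop: V_CC = I_B·R_B + V_BE, so I_B = (12 − 0.7)/1500 kΩ = 0.00753 mA.
In the active region I_C = β·I_B = 200 × 0.00753 = 1.51 mA.
Collector loop: V_CE = V_CC − I_C·R_C = 12 − 1.51×0.47 = 11.3 V.
Since V_CE = 11.3 V > V_CE(sat) ≈ 0.2 V, the transistor is in the active region as assumed.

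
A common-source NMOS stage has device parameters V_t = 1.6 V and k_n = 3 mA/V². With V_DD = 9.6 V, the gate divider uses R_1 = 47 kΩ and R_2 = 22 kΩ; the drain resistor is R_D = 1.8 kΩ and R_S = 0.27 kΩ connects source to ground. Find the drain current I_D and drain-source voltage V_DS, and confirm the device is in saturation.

V_G = V_DD·R_2/(R_1+R_2) = 9.6×22/69 = 3.06 V.
Assume saturation: I_D = (k_n/2)(V_GS − V_t)² with V_GS = V_G − I_D·R_S = 3.06 − 0.27·I_D.
Substituting gives 0.109·I_D² − 2.18·I_D + 3.2 = 0, with roots I_D = 1.59 or 18.4 mA.
The root I_D = 18.4 mA gives V_GS = -1.9 V ≤ V_t, so take I_D = 1.59 mA.
Then V_GS = 2.63 V and V_DS = V_DD − I_D(R_D+R_S) = 9.6 − 1.59×2.07 = 6.3 V.
Saturation requires V_DS ≥ V_GS − V_t = 1.03 V; 6.3 ≥ 1.03 ✓.

I_D ≈ 1.6 mA, V_DS ≈ 6.3 V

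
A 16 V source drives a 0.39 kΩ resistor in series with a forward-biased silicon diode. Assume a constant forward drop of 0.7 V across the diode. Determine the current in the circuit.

I ≈ 39 mA

KVL around the loop: 16 = V_D + I·R = 0.7 + I × 0.39 kΩ.
So I = (16 − 0.7) / 0.39 kΩ = 15.3 / 0.39 = 39.2 mA.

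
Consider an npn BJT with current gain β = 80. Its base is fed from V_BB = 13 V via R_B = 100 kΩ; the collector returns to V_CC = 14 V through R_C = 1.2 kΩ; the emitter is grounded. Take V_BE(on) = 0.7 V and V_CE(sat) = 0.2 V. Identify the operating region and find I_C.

active; I_C ≈ 9.8 mA

Assume active. Base-emitter loop: I_B = (V_BB − V_BE)/R_B = (13 − 0.7)/100 = 0.123 mA.
I_C = β·I_B = 80×0.123 = 9.84 mA.
V_CE = V_CC − I_C·R_C = 14 − 9.84×1.2 = 2.19 V > V_CE(sat), so the active-region assumption holds.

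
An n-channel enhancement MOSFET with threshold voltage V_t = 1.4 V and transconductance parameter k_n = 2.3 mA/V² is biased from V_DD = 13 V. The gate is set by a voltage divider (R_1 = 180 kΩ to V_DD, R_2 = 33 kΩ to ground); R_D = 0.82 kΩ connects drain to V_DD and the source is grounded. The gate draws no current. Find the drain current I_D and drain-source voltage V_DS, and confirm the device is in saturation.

V_G = V_DD·R_2/(R_1+R_2) = 13×33/213 = 2.01 V. With the source grounded, V_GS = V_G = 2.01 V.
Assume saturation: I_D = (k_n/2)(V_GS − V_t)² = (2.3/2)×(2.01 − 1.4)² = 1.15×0.614² = 0.434 mA.
V_DS = V_DD − I_D·R_D = 13 − 0.434×0.82 = 12.6 V.
Saturation requires V_DS ≥ V_GS − V_t = 0.614 V; 12.6 ≥ 0.614 ✓.

I_D ≈ 0.43 mA, V_DS ≈ 13 V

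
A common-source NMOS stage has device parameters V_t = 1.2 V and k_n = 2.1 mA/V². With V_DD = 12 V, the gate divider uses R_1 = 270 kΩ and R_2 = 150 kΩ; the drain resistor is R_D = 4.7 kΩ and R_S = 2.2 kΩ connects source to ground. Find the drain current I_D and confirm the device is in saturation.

I_D ≈ 0.97 mA

V_G = V_DD·R_2/(R_1+R_2) = 12×150/420 = 4.29 V.
Assume saturation: I_D = (k_n/2)(V_GS − V_t)² with V_GS = V_G − I_D·R_S = 4.29 − 2.2·I_D.
Substituting gives 5.08·I_D² − 15.3·I_D + 10 = 0, with roots I_D = 0.966 or 2.04 mA.
The root I_D = 2.04 mA gives V_GS = -0.192 V ≤ V_t, so take I_D = 0.966 mA.
Then V_GS = 2.16 V and V_DS = V_DD − I_D(R_D+R_S) = 12 − 0.966×6.9 = 5.33 V.
Saturation requires V_DS ≥ V_GS − V_t = 0.959 V; 5.33 ≥ 0.959 ✓.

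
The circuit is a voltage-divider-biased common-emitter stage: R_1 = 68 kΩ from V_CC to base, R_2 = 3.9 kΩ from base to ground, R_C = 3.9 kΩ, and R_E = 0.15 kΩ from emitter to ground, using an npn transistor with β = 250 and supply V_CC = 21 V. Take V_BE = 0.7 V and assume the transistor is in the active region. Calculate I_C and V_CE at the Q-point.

Thevenize the base divider: V_Th = V_CC·R_2/(R_1+R_2) = 21×3.9/71.9 = 1.14 V, R_Th = R_1‖R_2 = 3.69 kΩ.
Base-emitter loop: V_Th = I_B·R_Th + V_BE + (β+1)I_B·R_E, so I_B = (1.14 − 0.7) / (3.69 + 251×0.15) = 0.0106 mA.
I_C = β·I_B = 250×0.0106 = 2.66 mA, and I_E = (β+1)I_B = 2.67 mA.
V_CE = V_CC − I_C·R_C − I_E·R_E = 21 − 2.66×3.9 − 2.67×0.15 = 10.2 V.
V_CE = 10.2 V > 0.2 V confirms active-region operation.

I_C ≈ 2.7 mA, V_CE ≈ 10 V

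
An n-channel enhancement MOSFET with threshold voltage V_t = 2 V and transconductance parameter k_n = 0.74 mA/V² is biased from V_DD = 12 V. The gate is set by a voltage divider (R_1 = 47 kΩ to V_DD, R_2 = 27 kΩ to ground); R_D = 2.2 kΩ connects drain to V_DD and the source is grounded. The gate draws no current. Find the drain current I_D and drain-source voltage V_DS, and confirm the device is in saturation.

I_D ≈ 2.1 mA, V_DS ≈ 7.4 V

V_G = V_DD·R_2/(R_1+R_2) = 12×27/74 = 4.38 V. With the source grounded, V_GS = V_G = 4.38 V.
Assume saturation: I_D = (k_n/2)(V_GS − V_t)² = (0.74/2)×(4.38 − 2)² = 0.37×2.38² = 2.09 mA.
V_DS = V_DD − I_D·R_D = 12 − 2.09×2.2 = 7.4 V.
Saturation requires V_DS ≥ V_GS − V_t = 2.38 V; 7.4 ≥ 2.38 ✓.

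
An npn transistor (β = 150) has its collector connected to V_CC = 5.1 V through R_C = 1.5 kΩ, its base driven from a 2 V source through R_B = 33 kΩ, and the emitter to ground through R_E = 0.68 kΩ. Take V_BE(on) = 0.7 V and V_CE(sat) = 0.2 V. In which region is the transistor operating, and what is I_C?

Assume active. Base-emitter loop: I_B = (V_BB − V_BE)/(R_B + (β+1)R_E) = (2 − 0.7)/(33 + 151×0.68) = 0.00958 mA.
I_C = β·I_B = 150×0.00958 = 1.44 mA.
V_CE = V_CC − I_C·R_C − I_E·R_E = 5.1 − 1.44×1.5 − 1.45×0.68 = 1.96 V > V_CE(sat), so the active-region assumption holds.

active; I_C ≈ 1.4 mA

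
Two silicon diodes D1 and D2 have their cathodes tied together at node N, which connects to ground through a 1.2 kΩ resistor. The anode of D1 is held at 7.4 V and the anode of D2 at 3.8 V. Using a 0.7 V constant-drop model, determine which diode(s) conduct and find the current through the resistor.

Assume both conduct. Then node N would need to be at both 7.4−0.7 = 6.7 V and 3.8−0.7 = 3.1 V, which is impossible.
Assume only D1 conducts: V_N = 7.4 − 0.7 = 6.7 V, so I_R = 6.7/1.2 = 5.58 mA.
Check D2: its anode-to-cathode voltage is 3.8 − 6.7 = -2.9 V < 0.7 V, so it is off. The assumption is consistent.

Only D1 conducts; I_R ≈ 5.6 mA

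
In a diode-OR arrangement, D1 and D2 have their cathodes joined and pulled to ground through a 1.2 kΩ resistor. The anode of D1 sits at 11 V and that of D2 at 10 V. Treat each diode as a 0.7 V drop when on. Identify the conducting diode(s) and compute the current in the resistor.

Assume both conduct. Then node N would need to be at both 11−0.7 = 10.3 V and 10−0.7 = 9.3 V, which is impossible.
Assume only D1 conducts: V_N = 11 − 0.7 = 10.3 V, so I_R = 10.3/1.2 = 8.58 mA.
Check D2: its anode-to-cathode voltage is 10 − 10.3 = -0.3 V < 0.7 V, so it is off. The assumption is consistent.

Only D1 conducts; I_R ≈ 8.6 mA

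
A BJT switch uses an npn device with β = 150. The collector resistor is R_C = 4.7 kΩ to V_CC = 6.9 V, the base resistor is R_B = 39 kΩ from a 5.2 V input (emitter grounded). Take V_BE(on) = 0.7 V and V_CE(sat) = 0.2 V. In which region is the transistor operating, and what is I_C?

Assume active: I_B = (5.2 − 0.7)/39 = 0.115 mA, giving I_C = β·I_B = 17.3 mA.
But then V_CE = 6.9 − 17.3×4.7 = -74.4 V < V_CE(sat) = 0.2 V — impossible in the active region.
So the transistor is saturated. With V_CE = 0.2 V, I_C = (V_CC − 0.2)/R_C = 6.7/4.7 = 1.43 mA.
Check: β·I_B = 17.3 mA > I_C = 1.43 mA, confirming saturation.

saturation; I_C ≈ 1.4 mA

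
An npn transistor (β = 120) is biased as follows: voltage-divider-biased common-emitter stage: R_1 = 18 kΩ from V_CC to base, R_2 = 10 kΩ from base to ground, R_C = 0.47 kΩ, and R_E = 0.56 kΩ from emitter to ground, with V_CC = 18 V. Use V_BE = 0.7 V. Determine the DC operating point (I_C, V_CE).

I_C ≈ 9.3 mA, V_CE ≈ 8.4 V

Thevenize the base divider: V_Th = V_CC·R_2/(R_1+R_2) = 18×10/28 = 6.43 V, R_Th = R_1‖R_2 = 6.43 kΩ.
Base-emitter loop: V_Th = I_B·R_Th + V_BE + (β+1)I_B·R_E, so I_B = (6.43 − 0.7) / (6.43 + 121×0.56) = 0.0772 mA.
I_C = β·I_B = 120×0.0772 = 9.27 mA, and I_E = (β+1)I_B = 9.34 mA.
V_CE = V_CC − I_C·R_C − I_E·R_E = 18 − 9.27×0.47 − 9.34×0.56 = 8.41 V.
V_CE = 8.41 V > 0.2 V confirms active-region operation.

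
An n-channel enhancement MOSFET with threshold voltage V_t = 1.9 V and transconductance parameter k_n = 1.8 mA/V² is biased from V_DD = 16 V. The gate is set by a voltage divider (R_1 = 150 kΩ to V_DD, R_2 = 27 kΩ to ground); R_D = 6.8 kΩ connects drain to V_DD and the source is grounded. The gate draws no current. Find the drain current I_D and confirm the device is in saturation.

V_G = V_DD·R_2/(R_1+R_2) = 16×27/177 = 2.44 V. With the source grounded, V_GS = V_G = 2.44 V.
Assume saturation: I_D = (k_n/2)(V_GS − V_t)² = (1.8/2)×(2.44 − 1.9)² = 0.9×0.541² = 0.263 mA.
V_DS = V_DD − I_D·R_D = 16 − 0.263×6.8 = 14.2 V.
Saturation requires V_DS ≥ V_GS − V_t = 0.541 V; 14.2 ≥ 0.541 ✓.

I_D ≈ 0.26 mA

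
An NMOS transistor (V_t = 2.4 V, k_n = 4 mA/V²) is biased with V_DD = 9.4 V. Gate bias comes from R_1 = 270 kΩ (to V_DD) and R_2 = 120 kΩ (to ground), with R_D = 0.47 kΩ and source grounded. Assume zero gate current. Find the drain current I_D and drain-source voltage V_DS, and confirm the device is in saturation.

V_G = V_DD·R_2/(R_1+R_2) = 9.4×120/390 = 2.89 V. With the source grounded, V_GS = V_G = 2.89 V.
Assume saturation: I_D = (k_n/2)(V_GS − V_t)² = (4/2)×(2.89 − 2.4)² = 2×0.492² = 0.485 mA.
V_DS = V_DD − I_D·R_D = 9.4 − 0.485×0.47 = 9.17 V.
Saturation requires V_DS ≥ V_GS − V_t = 0.492 V; 9.17 ≥ 0.492 ✓.

I_D ≈ 0.48 mA, V_DS ≈ 9.2 V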